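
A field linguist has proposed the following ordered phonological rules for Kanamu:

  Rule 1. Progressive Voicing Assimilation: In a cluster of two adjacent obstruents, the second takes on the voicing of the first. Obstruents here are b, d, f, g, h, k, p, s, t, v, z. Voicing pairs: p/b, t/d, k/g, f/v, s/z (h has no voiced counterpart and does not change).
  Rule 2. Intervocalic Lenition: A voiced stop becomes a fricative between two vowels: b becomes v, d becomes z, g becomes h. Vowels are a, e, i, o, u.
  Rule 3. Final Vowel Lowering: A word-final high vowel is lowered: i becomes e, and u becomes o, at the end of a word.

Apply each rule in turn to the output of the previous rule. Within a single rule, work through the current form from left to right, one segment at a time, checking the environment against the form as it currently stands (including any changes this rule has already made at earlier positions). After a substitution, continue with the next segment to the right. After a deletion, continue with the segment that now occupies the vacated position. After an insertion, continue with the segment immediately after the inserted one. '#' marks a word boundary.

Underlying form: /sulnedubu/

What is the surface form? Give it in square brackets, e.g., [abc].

[sulnezuvo]

Rule 1 Progressive Voicing Assimilation: no change — [sulnedubu]
Rule 2 Intervocalic Lenition: [sulnedubu] → [sulnezuvu]
Rule 3 Final Vowel Lowering: [sulnezuvu] → [sulnezuvo]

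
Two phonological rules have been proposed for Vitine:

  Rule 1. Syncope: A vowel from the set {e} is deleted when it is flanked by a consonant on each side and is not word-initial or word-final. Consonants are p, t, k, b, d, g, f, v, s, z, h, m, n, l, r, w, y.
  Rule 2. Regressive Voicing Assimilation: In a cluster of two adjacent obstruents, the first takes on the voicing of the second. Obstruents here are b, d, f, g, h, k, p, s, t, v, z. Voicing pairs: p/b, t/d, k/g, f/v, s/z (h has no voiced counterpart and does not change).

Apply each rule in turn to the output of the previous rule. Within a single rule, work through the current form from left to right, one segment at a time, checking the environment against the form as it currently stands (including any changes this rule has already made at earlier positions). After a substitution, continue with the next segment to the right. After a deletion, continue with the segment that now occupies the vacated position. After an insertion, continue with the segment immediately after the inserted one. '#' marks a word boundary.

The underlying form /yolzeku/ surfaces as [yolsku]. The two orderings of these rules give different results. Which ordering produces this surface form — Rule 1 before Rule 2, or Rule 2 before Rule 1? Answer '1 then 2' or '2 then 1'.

Order 1 then 2:
  1 Syncope: [yolzeku] → [yolzku]
  2 Regressive Voicing Assimilation: [yolzku] → [yolsku]
  result: [yolsku]
Order 2 then 1:
  2 Regressive Voicing Assimilation: no change — [yolzeku]
  1 Syncope: [yolzeku] → [yolzku]
  result: [yolzku]

1 then 2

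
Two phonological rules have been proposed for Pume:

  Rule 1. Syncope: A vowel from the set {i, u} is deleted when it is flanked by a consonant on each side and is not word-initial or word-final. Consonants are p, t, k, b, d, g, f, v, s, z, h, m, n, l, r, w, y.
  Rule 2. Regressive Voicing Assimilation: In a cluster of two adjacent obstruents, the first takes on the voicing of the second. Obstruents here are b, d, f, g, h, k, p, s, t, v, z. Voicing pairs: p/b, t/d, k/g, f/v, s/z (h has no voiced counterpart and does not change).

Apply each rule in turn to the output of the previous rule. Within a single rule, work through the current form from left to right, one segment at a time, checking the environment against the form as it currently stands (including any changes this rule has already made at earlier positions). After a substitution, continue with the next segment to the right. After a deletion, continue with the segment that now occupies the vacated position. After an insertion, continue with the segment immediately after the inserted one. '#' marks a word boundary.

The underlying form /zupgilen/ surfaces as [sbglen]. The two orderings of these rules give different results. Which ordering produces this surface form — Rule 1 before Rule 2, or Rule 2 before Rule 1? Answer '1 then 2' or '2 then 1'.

Order 1 then 2:
  1 Syncope: [zupgilen] → [zpglen]
  2 Regressive Voicing Assimilation: [zpglen] → [sbglen]
  result: [sbglen]
Order 2 then 1:
  2 Regressive Voicing Assimilation: [zupgilen] → [zubgilen]
  1 Syncope: [zubgilen] → [zbglen]
  result: [zbglen]

1 then 2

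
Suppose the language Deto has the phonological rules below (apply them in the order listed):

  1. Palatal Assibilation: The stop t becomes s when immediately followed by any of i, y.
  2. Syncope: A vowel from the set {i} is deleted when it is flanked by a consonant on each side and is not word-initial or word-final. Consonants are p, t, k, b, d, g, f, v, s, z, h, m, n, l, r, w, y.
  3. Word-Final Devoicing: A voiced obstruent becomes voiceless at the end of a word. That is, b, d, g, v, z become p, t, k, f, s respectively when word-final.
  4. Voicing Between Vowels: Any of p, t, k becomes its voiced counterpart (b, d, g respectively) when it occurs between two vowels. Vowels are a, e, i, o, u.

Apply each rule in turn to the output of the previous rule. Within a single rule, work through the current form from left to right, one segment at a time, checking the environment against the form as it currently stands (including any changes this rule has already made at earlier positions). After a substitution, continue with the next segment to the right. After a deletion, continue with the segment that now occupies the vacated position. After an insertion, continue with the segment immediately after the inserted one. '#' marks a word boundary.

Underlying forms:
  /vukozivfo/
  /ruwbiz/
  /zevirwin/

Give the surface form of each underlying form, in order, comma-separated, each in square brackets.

[vugozvfo], [ruwbs], [zevrwn]

/vukozivfo/:
  1 Palatal Assibilation: no change — [vukozivfo]
  2 Syncope: [vukozivfo] → [vukozvfo]
  3 Word-Final Devoicing: no change — [vukozvfo]
  4 Voicing Between Vowels: [vukozvfo] → [vugozvfo]
/ruwbiz/:
  1 Palatal Assibilation: no change — [ruwbiz]
  2 Syncope: [ruwbiz] → [ruwbz]
  3 Word-Final Devoicing: [ruwbz] → [ruwbs]
  4 Voicing Between Vowels: no change — [ruwbs]
/zevirwin/:
  1 Palatal Assibilation: no change — [zevirwin]
  2 Syncope: [zevirwin] → [zevrwn]
  3 Word-Final Devoicing: no change — [zevrwn]
  4 Voicing Between Vowels: no change — [zevrwn]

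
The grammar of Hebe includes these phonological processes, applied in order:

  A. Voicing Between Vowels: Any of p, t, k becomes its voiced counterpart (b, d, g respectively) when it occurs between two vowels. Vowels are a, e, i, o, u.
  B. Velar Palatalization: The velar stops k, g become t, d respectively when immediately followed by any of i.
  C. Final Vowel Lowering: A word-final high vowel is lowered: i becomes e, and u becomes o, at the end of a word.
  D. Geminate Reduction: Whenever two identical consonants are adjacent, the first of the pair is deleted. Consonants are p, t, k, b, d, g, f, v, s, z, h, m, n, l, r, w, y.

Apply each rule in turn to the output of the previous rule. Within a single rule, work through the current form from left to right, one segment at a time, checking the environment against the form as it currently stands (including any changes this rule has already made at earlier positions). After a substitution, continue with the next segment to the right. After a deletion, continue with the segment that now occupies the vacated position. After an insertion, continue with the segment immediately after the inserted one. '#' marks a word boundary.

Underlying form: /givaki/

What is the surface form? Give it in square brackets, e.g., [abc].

A Voicing Between Vowels: [givaki] → [givagi]
B Velar Palatalization: [givagi] → [divadi]
C Final Vowel Lowering: [divadi] → [divade]
D Geminate Reduction: no change — [divade]

[divade]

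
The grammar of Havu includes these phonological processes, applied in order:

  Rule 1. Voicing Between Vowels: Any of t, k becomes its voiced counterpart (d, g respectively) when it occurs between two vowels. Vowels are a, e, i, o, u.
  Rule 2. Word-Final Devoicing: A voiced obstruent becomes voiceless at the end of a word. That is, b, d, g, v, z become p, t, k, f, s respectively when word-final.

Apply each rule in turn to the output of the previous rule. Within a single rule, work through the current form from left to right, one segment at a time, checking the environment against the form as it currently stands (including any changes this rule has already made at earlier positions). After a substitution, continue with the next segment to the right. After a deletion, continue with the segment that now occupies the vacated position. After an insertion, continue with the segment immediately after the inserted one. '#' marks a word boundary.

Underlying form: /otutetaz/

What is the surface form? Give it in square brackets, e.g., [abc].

Rule 1 Voicing Between Vowels: [otutetaz] → [odudedaz]
Rule 2 Word-Final Devoicing: [odudedaz] → [odudedas]

[odudedas]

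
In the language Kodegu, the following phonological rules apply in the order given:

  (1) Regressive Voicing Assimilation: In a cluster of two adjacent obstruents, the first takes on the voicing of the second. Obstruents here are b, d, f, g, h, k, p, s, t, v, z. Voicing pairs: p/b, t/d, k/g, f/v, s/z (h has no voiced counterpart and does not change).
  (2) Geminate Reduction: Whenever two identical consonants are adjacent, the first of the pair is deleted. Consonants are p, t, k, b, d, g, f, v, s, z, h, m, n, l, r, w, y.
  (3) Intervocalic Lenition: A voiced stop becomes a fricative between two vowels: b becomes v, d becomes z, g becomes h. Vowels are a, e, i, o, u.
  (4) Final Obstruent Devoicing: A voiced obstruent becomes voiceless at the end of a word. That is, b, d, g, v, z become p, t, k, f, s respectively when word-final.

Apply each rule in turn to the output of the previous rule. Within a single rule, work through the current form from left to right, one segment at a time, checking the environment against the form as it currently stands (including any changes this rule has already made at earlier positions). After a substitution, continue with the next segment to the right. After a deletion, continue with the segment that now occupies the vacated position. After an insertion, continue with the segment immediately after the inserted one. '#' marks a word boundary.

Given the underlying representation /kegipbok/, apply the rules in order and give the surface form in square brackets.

[kehivok]

(1) Regressive Voicing Assimilation: [kegipbok] → [kegibbok]
(2) Geminate Reduction: [kegibbok] → [kegibok]
(3) Intervocalic Lenition: [kegibok] → [kehivok]
(4) Final Obstruent Devoicing: no change — [kehivok]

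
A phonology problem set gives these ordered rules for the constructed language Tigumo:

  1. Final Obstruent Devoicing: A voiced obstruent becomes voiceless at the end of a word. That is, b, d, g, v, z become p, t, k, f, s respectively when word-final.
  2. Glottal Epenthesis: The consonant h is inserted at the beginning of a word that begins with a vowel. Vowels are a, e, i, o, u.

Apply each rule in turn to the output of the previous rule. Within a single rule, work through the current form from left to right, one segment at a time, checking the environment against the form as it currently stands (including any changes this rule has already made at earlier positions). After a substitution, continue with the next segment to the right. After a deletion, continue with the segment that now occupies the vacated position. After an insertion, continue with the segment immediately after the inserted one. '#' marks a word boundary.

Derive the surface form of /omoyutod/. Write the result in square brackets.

1 Final Obstruent Devoicing: [omoyutod] → [omoyutot]
2 Glottal Epenthesis: [omoyutot] → [homoyutot]

[homoyutot]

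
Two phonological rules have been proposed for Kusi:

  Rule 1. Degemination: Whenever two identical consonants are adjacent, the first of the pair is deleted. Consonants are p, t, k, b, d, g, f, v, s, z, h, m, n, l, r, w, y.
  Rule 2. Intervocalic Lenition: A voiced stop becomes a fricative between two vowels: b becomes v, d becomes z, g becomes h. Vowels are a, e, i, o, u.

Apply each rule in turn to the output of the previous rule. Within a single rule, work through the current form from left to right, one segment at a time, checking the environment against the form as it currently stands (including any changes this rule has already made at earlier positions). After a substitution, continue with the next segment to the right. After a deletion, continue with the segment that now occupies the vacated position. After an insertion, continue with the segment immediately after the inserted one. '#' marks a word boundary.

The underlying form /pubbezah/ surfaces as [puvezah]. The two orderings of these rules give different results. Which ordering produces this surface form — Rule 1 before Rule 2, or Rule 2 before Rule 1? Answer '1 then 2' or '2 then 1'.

Order 1 then 2:
  1 Degemination: [pubbezah] → [pubezah]
  2 Intervocalic Lenition: [pubezah] → [puvezah]
  result: [puvezah]
Order 2 then 1:
  2 Intervocalic Lenition: no change — [pubbezah]
  1 Degemination: [pubbezah] → [pubezah]
  result: [pubezah]

1 then 2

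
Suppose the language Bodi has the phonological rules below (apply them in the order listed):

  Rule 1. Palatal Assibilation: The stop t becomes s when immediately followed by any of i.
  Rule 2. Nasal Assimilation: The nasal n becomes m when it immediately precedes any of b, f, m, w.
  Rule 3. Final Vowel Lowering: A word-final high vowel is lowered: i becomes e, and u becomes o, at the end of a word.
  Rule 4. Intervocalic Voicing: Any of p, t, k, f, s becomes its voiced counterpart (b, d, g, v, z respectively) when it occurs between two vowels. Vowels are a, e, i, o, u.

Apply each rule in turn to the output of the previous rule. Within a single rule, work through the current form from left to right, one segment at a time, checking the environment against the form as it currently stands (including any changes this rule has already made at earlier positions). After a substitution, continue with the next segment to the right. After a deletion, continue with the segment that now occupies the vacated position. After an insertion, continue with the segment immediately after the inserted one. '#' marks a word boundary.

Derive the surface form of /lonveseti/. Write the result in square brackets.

[lonvezeze]

Rule 1 Palatal Assibilation: [lonveseti] → [lonvesesi]
Rule 2 Nasal Assimilation: no change — [lonvesesi]
Rule 3 Final Vowel Lowering: [lonvesesi] → [lonvesese]
Rule 4 Intervocalic Voicing: [lonvesese] → [lonvezeze]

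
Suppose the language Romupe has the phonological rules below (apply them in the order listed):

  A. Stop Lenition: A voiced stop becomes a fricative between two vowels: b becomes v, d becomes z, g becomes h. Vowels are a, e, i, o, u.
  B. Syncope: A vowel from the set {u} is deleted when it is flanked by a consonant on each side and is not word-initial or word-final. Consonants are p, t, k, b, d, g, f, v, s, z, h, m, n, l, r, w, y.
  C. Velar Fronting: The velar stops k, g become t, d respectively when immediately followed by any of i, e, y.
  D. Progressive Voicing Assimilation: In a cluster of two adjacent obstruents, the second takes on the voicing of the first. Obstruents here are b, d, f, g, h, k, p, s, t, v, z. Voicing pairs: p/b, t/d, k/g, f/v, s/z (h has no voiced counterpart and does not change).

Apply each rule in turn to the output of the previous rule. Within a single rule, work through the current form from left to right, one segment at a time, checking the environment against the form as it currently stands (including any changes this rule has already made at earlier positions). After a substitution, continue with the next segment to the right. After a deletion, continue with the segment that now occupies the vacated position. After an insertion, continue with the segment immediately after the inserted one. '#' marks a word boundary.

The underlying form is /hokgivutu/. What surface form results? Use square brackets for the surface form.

A Stop Lenition: no change — [hokgivutu]
B Syncope: [hokgivutu] → [hokgivtu]
C Velar Fronting: [hokgivtu] → [hokdivtu]
D Progressive Voicing Assimilation: [hokdivtu] → [hoktivdu]

[hoktivdu]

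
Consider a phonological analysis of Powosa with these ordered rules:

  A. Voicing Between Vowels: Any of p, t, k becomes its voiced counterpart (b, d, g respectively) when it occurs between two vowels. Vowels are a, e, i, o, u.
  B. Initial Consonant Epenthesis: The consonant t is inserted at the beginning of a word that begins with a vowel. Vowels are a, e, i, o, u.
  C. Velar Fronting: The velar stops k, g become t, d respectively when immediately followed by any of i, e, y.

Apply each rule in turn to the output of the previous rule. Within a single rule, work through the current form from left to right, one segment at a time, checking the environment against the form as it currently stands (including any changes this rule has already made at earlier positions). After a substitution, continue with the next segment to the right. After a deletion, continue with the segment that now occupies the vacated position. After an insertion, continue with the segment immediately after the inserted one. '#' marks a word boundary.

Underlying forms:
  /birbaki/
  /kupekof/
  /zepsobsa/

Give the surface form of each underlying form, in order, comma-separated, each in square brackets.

[birbadi], [kubegof], [zepsobsa]

/birbaki/:
  A Voicing Between Vowels: [birbaki] → [birbagi]
  B Initial Consonant Epenthesis: no change — [birbagi]
  C Velar Fronting: [birbagi] → [birbadi]
/kupekof/:
  A Voicing Between Vowels: [kupekof] → [kubegof]
  B Initial Consonant Epenthesis: no change — [kubegof]
  C Velar Fronting: no change — [kubegof]
/zepsobsa/:
  A Voicing Between Vowels: no change — [zepsobsa]
  B Initial Consonant Epenthesis: no change — [zepsobsa]
  C Velar Fronting: no change — [zepsobsa]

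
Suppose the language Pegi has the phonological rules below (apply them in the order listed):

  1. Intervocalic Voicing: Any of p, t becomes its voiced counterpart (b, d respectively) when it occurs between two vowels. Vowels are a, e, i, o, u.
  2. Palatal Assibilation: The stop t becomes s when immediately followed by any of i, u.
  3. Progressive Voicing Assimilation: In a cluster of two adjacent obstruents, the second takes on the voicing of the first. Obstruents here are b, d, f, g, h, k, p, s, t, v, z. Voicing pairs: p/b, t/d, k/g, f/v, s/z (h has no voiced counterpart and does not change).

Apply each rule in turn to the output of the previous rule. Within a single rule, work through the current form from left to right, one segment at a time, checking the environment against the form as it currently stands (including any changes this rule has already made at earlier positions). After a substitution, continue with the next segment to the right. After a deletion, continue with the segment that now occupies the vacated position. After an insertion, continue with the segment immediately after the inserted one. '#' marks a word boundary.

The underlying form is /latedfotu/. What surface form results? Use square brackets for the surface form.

[ladedvodu]

1 Intervocalic Voicing: [latedfotu] → [ladedfodu]
2 Palatal Assibilation: no change — [ladedfodu]
3 Progressive Voicing Assimilation: [ladedfodu] → [ladedvodu]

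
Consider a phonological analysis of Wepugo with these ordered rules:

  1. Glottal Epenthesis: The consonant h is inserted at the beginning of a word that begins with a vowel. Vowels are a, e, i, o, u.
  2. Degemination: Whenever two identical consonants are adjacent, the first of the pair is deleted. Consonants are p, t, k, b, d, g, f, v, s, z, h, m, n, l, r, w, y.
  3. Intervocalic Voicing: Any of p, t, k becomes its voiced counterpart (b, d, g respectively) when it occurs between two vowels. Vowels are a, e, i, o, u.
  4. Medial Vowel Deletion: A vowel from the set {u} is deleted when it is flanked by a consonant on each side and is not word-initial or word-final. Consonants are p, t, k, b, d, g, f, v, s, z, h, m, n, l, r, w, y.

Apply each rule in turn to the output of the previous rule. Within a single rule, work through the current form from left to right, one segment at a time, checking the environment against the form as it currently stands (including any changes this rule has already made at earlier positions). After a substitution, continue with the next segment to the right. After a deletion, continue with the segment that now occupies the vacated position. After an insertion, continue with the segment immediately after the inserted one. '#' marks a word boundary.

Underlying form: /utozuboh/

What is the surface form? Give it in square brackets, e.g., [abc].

1 Glottal Epenthesis: [utozuboh] → [hutozuboh]
2 Degemination: no change — [hutozuboh]
3 Intervocalic Voicing: [hutozuboh] → [hudozuboh]
4 Medial Vowel Deletion: [hudozuboh] → [hdozboh]

[hdozboh]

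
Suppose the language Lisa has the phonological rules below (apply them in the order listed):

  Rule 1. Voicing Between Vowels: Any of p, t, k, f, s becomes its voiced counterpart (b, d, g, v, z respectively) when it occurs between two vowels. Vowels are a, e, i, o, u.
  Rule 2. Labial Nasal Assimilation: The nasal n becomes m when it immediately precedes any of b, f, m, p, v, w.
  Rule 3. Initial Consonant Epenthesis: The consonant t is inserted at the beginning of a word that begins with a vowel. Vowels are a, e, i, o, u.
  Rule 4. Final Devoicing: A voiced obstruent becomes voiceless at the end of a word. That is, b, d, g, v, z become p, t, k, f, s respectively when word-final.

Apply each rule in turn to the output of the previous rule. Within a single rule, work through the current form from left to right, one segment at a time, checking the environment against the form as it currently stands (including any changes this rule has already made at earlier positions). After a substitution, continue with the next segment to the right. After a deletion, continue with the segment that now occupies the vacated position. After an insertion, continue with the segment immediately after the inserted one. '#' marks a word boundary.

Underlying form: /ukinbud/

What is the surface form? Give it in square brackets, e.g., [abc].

Rule 1 Voicing Between Vowels: [ukinbud] → [uginbud]
Rule 2 Labial Nasal Assimilation: [uginbud] → [ugimbud]
Rule 3 Initial Consonant Epenthesis: [ugimbud] → [tugimbud]
Rule 4 Final Devoicing: [tugimbud] → [tugimbut]

[tugimbut]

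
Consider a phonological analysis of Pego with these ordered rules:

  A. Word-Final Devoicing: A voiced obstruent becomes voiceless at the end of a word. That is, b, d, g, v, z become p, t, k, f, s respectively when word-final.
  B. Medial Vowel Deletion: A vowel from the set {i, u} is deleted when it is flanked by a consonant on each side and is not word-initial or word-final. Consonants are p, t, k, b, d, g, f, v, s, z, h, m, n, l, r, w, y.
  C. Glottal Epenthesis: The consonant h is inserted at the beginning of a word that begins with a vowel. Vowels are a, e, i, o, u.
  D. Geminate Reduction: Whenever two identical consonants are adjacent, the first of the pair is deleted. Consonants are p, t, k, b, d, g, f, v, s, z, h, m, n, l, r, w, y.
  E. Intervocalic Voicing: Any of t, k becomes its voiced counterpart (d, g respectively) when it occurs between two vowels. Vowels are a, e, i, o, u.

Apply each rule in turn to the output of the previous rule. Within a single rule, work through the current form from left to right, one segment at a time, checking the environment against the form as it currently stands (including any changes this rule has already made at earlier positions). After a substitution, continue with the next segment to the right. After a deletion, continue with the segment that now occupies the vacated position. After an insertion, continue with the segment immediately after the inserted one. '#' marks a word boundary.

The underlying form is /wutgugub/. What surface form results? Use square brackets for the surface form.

A Word-Final Devoicing: [wutgugub] → [wutgugup]
B Medial Vowel Deletion: [wutgugup] → [wtggp]
C Glottal Epenthesis: no change — [wtggp]
D Geminate Reduction: [wtggp] → [wtgp]
E Intervocalic Voicing: no change — [wtgp]

[wtgp]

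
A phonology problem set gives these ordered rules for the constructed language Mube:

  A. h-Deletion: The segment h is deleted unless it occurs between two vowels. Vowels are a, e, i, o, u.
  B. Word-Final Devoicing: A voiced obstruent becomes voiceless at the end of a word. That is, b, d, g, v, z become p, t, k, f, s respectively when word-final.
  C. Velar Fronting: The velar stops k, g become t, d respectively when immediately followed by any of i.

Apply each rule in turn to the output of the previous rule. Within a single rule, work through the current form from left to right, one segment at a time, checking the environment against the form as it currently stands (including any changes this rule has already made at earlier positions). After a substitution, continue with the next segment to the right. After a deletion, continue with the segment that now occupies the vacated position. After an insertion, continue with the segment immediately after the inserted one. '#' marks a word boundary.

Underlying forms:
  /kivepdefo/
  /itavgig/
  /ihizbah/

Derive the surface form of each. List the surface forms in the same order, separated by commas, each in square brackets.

[tivepdefo], [itavdik], [ihizba]

/kivepdefo/:
  A h-Deletion: no change — [kivepdefo]
  B Word-Final Devoicing: no change — [kivepdefo]
  C Velar Fronting: [kivepdefo] → [tivepdefo]
/itavgig/:
  A h-Deletion: no change — [itavgig]
  B Word-Final Devoicing: [itavgig] → [itavgik]
  C Velar Fronting: [itavgik] → [itavdik]
/ihizbah/:
  A h-Deletion: [ihizbah] → [ihizba]
  B Word-Final Devoicing: no change — [ihizba]
  C Velar Fronting: no change — [ihizba]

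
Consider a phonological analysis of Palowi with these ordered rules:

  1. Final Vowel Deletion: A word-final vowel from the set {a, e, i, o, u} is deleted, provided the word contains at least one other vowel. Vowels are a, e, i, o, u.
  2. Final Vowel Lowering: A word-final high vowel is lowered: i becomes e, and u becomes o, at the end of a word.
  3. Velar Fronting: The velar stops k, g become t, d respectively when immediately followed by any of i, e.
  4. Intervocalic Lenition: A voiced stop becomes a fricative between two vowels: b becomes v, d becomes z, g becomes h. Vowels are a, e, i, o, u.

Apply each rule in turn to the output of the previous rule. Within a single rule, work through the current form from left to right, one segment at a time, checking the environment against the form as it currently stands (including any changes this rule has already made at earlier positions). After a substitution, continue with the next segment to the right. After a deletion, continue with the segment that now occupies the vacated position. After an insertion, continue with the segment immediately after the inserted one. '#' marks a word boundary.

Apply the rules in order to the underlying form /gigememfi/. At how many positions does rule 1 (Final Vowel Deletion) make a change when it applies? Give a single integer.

1 Final Vowel Deletion: [gigememfi] → [gigememf]
2 Final Vowel Lowering: no change — [gigememf]
3 Velar Fronting: [gigememf] → [didememf]
4 Intervocalic Lenition: [didememf] → [dizememf]
Rule 1 changed 1 position(s).

1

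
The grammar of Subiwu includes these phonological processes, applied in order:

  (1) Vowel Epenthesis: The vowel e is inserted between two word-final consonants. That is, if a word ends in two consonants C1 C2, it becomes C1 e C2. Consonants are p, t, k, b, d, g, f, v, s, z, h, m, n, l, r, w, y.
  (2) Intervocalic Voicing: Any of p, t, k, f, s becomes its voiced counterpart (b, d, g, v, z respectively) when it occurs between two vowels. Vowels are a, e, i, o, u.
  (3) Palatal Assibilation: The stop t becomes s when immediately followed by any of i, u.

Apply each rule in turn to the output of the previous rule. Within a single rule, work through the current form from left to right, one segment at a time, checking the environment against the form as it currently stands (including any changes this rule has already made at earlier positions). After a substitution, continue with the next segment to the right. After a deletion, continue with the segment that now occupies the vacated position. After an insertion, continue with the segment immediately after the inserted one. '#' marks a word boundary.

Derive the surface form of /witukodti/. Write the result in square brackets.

[widugodsi]

(1) Vowel Epenthesis: no change — [witukodti]
(2) Intervocalic Voicing: [witukodti] → [widugodti]
(3) Palatal Assibilation: [widugodti] → [widugodsi]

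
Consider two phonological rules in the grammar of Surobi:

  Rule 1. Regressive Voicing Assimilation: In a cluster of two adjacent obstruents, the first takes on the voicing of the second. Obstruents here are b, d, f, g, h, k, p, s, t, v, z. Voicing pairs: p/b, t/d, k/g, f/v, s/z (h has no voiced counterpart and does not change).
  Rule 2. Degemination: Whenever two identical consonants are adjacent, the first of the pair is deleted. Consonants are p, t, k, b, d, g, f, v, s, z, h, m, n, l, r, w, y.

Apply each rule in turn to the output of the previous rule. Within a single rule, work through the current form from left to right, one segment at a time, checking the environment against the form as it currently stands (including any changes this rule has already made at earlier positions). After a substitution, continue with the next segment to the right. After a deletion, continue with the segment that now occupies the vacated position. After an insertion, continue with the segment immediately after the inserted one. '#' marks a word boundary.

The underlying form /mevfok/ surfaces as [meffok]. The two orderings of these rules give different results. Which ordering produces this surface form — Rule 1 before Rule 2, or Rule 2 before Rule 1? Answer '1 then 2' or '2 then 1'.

Order 1 then 2:
  1 Regressive Voicing Assimilation: [mevfok] → [meffok]
  2 Degemination: [meffok] → [mefok]
  result: [mefok]
Order 2 then 1:
  2 Degemination: no change — [mevfok]
  1 Regressive Voicing Assimilation: [mevfok] → [meffok]
  result: [meffok]

2 then 1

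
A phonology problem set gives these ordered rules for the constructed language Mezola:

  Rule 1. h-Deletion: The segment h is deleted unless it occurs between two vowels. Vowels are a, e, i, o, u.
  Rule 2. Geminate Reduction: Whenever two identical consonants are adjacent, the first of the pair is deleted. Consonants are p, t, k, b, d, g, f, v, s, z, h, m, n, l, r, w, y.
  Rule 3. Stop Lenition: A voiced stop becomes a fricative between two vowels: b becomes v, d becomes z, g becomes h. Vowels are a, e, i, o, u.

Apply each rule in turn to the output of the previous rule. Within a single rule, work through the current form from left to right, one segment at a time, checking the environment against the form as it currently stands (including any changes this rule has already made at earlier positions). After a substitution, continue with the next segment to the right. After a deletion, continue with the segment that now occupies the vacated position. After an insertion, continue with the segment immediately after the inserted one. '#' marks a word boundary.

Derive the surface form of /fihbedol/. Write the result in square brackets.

[fivezol]

Rule 1 h-Deletion: [fihbedol] → [fibedol]
Rule 2 Geminate Reduction: no change — [fibedol]
Rule 3 Stop Lenition: [fibedol] → [fivezol]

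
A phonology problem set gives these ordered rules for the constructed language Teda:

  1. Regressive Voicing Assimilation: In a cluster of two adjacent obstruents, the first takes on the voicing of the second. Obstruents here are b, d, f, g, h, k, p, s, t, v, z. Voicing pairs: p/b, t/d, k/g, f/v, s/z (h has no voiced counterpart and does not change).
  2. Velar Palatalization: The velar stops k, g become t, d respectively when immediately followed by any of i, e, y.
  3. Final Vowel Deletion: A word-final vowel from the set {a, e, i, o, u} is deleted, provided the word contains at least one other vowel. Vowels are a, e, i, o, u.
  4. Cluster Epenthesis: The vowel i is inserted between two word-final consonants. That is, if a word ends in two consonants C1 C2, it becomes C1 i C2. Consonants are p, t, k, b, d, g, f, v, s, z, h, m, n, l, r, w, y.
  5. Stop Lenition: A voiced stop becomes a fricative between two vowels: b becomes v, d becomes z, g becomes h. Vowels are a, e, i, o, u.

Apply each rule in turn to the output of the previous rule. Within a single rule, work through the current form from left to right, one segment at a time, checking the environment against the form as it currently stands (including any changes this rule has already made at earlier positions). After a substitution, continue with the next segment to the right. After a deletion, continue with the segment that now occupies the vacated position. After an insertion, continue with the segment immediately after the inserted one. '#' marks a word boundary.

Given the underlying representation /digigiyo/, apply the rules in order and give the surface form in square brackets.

1 Regressive Voicing Assimilation: no change — [digigiyo]
2 Velar Palatalization: [digigiyo] → [dididiyo]
3 Final Vowel Deletion: [dididiyo] → [dididiy]
4 Cluster Epenthesis: no change — [dididiy]
5 Stop Lenition: [dididiy] → [diziziy]

[diziziy]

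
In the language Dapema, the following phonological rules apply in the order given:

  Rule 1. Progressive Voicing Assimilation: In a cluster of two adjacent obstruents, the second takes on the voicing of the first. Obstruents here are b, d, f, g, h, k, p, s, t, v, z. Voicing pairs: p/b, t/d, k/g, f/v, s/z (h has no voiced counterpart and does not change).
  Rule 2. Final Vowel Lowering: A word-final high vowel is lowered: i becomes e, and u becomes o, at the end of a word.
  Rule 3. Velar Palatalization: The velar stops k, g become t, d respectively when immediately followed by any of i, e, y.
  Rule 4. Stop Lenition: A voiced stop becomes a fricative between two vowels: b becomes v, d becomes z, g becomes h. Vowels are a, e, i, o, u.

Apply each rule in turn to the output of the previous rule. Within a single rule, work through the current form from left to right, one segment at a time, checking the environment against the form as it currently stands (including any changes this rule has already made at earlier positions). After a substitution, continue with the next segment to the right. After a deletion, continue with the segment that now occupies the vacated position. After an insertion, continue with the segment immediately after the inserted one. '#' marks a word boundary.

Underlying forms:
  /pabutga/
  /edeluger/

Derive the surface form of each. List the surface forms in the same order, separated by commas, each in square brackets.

[pavutka], [ezeluzer]

/pabutga/:
  Rule 1 Progressive Voicing Assimilation: [pabutga] → [pabutka]
  Rule 2 Final Vowel Lowering: no change — [pabutka]
  Rule 3 Velar Palatalization: no change — [pabutka]
  Rule 4 Stop Lenition: [pabutka] → [pavutka]
/edeluger/:
  Rule 1 Progressive Voicing Assimilation: no change — [edeluger]
  Rule 2 Final Vowel Lowering: no change — [edeluger]
  Rule 3 Velar Palatalization: [edeluger] → [edeluder]
  Rule 4 Stop Lenition: [edeluder] → [ezeluzer]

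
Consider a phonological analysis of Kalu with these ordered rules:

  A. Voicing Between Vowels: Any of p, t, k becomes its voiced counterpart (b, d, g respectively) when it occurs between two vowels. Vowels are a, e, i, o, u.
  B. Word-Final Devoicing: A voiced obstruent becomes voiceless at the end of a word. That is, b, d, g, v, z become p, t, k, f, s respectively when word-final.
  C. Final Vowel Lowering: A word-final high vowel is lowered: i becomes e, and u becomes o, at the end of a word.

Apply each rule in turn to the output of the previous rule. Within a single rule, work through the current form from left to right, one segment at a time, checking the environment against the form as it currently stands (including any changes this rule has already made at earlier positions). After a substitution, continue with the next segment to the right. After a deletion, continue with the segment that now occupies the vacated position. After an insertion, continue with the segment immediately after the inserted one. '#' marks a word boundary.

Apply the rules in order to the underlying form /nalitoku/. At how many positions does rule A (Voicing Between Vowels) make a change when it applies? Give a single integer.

2

A Voicing Between Vowels: [nalitoku] → [nalidogu]
B Word-Final Devoicing: no change — [nalidogu]
C Final Vowel Lowering: [nalidogu] → [nalidogo]
Rule A changed 2 position(s).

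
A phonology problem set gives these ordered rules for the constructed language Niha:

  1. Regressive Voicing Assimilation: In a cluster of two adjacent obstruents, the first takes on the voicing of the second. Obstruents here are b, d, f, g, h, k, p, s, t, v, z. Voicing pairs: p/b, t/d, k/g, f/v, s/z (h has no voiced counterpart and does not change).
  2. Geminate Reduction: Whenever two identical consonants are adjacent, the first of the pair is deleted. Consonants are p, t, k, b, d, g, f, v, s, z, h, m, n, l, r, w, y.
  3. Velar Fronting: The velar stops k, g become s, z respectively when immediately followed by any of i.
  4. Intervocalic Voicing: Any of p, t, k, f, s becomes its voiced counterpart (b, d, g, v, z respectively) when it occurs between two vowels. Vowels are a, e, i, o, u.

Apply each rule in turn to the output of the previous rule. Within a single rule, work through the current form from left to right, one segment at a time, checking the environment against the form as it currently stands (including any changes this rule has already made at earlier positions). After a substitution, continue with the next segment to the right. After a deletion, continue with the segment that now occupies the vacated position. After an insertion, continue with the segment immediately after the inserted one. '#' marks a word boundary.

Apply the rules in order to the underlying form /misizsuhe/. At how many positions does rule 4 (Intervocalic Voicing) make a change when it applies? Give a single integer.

1 Regressive Voicing Assimilation: [misizsuhe] → [misissuhe]
2 Geminate Reduction: [misissuhe] → [misisuhe]
3 Velar Fronting: no change — [misisuhe]
4 Intervocalic Voicing: [misisuhe] → [mizizuhe]
Rule 4 changed 2 position(s).

2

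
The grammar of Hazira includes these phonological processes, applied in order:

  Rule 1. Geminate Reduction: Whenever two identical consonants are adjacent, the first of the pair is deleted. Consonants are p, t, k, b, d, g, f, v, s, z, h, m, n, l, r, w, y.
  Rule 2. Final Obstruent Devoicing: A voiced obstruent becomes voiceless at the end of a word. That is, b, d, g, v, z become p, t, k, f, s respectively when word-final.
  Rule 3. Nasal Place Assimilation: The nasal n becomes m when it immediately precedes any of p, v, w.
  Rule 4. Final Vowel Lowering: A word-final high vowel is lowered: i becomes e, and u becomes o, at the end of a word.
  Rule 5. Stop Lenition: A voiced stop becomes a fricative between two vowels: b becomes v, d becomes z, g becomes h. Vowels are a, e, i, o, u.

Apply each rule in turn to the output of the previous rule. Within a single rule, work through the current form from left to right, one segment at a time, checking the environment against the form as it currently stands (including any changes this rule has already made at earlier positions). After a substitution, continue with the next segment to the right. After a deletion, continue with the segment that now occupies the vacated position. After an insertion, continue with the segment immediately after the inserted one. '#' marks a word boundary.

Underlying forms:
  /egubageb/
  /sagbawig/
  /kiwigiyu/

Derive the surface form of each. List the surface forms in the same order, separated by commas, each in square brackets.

/egubageb/:
  Rule 1 Geminate Reduction: no change — [egubageb]
  Rule 2 Final Obstruent Devoicing: [egubageb] → [egubagep]
  Rule 3 Nasal Place Assimilation: no change — [egubagep]
  Rule 4 Final Vowel Lowering: no change — [egubagep]
  Rule 5 Stop Lenition: [egubagep] → [ehuvahep]
/sagbawig/:
  Rule 1 Geminate Reduction: no change — [sagbawig]
  Rule 2 Final Obstruent Devoicing: [sagbawig] → [sagbawik]
  Rule 3 Nasal Place Assimilation: no change — [sagbawik]
  Rule 4 Final Vowel Lowering: no change — [sagbawik]
  Rule 5 Stop Lenition: no change — [sagbawik]
/kiwigiyu/:
  Rule 1 Geminate Reduction: no change — [kiwigiyu]
  Rule 2 Final Obstruent Devoicing: no change — [kiwigiyu]
  Rule 3 Nasal Place Assimilation: no change — [kiwigiyu]
  Rule 4 Final Vowel Lowering: [kiwigiyu] → [kiwigiyo]
  Rule 5 Stop Lenition: [kiwigiyo] → [kiwihiyo]

[ehuvahep], [sagbawik], [kiwihiyo]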